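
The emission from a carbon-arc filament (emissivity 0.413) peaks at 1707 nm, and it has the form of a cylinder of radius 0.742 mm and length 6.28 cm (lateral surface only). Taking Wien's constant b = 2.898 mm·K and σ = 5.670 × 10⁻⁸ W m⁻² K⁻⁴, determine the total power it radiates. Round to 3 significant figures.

P ≈ 57.0 W

Wien's law: T = b/λ_max = 2.898×10⁻³/1.707×10⁻⁶ = 1697.72 K.
Lateral area A = 2πrL = 2π×7.42×10⁻⁴×0.0628 = 2.92781×10⁻⁴ m².
Then P = εσAT⁴ = 0.413×5.670×10⁻⁸×2.92781×10⁻⁴×(1697.72)⁴ = 57.0 W.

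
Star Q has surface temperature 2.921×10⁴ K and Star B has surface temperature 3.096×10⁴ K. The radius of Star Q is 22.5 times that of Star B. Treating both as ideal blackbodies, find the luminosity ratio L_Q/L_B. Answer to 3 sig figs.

L_Q/L_B ≈ 401

L ∝ R²T⁴, so L_Q/L_B = (R_Q/R_B)²(T_Q/T_B)⁴ = (22.5)² × (2.921×10⁴/3.096×10⁴)⁴ = 506.25 × 0.792360 = 401.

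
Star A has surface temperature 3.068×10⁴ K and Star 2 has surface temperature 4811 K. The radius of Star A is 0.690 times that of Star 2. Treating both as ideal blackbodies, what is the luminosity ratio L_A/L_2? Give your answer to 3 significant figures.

L ∝ R²T⁴, so L_A/L_2 = (R_A/R_2)²(T_A/T_2)⁴ = (0.690)² × (3.068×10⁴/4811)⁴ = 0.4761 × 1653.79 = 787.

L_A/L_2 ≈ 787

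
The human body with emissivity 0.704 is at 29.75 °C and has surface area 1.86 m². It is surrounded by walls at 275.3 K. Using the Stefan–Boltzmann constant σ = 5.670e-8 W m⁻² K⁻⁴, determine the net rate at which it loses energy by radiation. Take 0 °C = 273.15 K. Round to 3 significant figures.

T = 29.75 °C + 273.15 = 302.90 K.
Area A = 1.86 m².
Net radiated power P_net = εσA(T⁴ − T₀⁴) = 0.704×5.670×10⁻⁸×1.86×(302.90⁴ − 275.3⁴).
T⁴ − T₀⁴ = 8.41777×10⁹ − 5.74414×10⁹ = 2.67363×10⁹ K⁴, so P_net = 199 W.

Net loss ≈ 199 W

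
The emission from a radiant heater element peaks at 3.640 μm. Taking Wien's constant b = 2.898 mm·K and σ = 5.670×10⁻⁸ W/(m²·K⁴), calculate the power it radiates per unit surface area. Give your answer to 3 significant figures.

I ≈ 2.28×10⁴ W/m²

Wien's law: T = b/λ_max = 2.898×10⁻³/3.640×10⁻⁶ = 796.154 K.
Then I = σT⁴ = 5.670×10⁻⁸×(796.154)⁴ = 2.28×10⁴ W/m².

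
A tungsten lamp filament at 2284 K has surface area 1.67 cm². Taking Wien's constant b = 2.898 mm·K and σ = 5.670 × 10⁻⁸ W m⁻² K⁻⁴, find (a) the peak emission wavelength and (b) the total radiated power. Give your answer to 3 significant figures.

(a) λ_max = b/T = 2.898×10⁻³/2284 = 1.269×10⁻⁶ m = 1.27 μm.
Area A = 1.67 cm² = 1.67×10⁻⁴ m².
(b) P = σAT⁴ = 5.670×10⁻⁸×1.67×10⁻⁴×(2284)⁴ = 258 W.

λ_max ≈ 1.27 μm; P ≈ 258 W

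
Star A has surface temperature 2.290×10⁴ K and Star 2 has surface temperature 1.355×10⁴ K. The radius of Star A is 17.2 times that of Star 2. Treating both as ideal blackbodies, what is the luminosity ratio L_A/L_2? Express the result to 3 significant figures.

L_A/L_2 ≈ 2.41×10³

L ∝ R²T⁴, so L_A/L_2 = (R_A/R_2)²(T_A/T_2)⁴ = (17.2)² × (2.290×10⁴/1.355×10⁴)⁴ = 295.84 × 8.15802 = 2.41×10³.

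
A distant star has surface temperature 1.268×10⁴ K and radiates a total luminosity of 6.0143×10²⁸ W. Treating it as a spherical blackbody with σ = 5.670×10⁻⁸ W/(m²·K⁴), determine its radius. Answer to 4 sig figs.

L = 4πR²σT⁴ ⇒ R = √(L/(4πσT⁴)).
σT⁴ = 1.46575×10⁹ W/m², so R = √(6.0143×10²⁸/(4π×1.46575×10⁹)) = 1.807×10⁹ m.

R ≈ 1.807×10⁹ m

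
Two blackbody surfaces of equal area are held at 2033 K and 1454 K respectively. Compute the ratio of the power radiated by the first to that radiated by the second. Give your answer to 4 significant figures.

P₁/P₂ ≈ 3.822

With equal areas, P₁/P₂ = (T₁/T₂)⁴ = (2033/1454)⁴ = 3.822.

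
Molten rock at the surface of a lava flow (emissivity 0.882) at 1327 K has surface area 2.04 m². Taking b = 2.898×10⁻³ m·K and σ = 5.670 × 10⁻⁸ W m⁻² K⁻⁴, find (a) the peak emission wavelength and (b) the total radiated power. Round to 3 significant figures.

(a) λ_max = b/T = 2.898×10⁻³/1327 = 2.184×10⁻⁶ m = 2.18 μm.
Area A = 2.04 m².
(b) P = εσAT⁴ = 0.882×5.670×10⁻⁸×2.04×(1327)⁴ = 3.16×10⁵ W.

λ_max ≈ 2.18 μm; P ≈ 3.16×10⁵ W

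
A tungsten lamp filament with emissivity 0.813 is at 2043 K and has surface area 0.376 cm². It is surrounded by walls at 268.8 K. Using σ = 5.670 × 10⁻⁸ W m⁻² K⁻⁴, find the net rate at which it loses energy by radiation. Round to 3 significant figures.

Area A = 0.376 cm² = 3.76×10⁻⁵ m².
Net radiated power P_net = εσA(T⁴ − T₀⁴) = 0.813×5.670×10⁻⁸×3.76×10⁻⁵×(2043⁴ − 268.8⁴).
T⁴ − T₀⁴ = 1.74210×10¹³ − 5.22056×10⁹ = 1.74158×10¹³ K⁴, so P_net = 30.2 W.

Net loss ≈ 30.2 W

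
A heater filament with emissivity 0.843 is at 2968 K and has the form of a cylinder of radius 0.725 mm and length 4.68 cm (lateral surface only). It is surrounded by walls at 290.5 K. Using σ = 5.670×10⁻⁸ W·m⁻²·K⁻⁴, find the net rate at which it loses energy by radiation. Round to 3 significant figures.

Net loss ≈ 791 W

Lateral area A = 2πrL = 2π×7.25×10⁻⁴×0.0468 = 2.13188×10⁻⁴ m².
Net radiated power P_net = εσA(T⁴ − T₀⁴) = 0.843×5.670×10⁻⁸×2.13188×10⁻⁴×(2968⁴ − 290.5⁴).
T⁴ − T₀⁴ = 7.75989×10¹³ − 7.12171×10⁹ = 7.75918×10¹³ K⁴, so P_net = 791 W.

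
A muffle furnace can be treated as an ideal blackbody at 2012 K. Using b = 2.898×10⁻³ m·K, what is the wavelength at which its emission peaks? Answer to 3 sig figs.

Wien's displacement law: λ_max = b/T = (2.898×10⁻³ m·K)/(2012 K) = 1.440×10⁻⁶ m.
That is 1.44 μm, in the infrared range.

λ_max ≈ 1.44 μm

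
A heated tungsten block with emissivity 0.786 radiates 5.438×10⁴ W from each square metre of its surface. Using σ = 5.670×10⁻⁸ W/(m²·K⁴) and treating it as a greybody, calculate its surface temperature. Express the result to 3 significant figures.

T ≈ 1.05×10³ K

I = εσT⁴, so T = (I/εσ)^(1/4) = (5.438×10⁴/(0.786×5.670×10⁻⁸))^(1/4) = 1.05×10³ K.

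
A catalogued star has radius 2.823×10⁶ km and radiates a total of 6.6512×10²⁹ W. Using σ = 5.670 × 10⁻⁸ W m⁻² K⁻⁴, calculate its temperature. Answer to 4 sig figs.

T ≈ 1.850×10⁴ K

Surface area A = 4πR² = 4π(2.823×10⁹ m)² = 1.00146×10²⁰ m².
P = σAT⁴ ⇒ T = (P/(σA))^(1/4) = (6.6512×10²⁹/(5.670×10⁻⁸×1.00146×10²⁰))^(1/4) = 1.850×10⁴ K.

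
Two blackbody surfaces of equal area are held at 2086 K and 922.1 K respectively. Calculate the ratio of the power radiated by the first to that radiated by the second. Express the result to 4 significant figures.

With equal areas, P₁/P₂ = (T₁/T₂)⁴ = (2086/922.1)⁴ = 26.19.

P₁/P₂ ≈ 26.19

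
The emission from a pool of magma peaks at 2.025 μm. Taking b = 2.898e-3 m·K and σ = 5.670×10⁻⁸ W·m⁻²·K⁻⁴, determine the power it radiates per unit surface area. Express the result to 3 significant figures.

Wien's law: T = b/λ_max = 2.898×10⁻³/2.025×10⁻⁶ = 1431.11 K.
Then I = σT⁴ = 5.670×10⁻⁸×(1431.11)⁴ = 2.38×10⁵ W/m².

I ≈ 2.38×10⁵ W/m²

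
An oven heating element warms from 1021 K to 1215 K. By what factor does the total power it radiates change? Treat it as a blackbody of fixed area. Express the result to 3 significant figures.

P ∝ T⁴, so P₂/P₁ = (T₂/T₁)⁴ = (1215/1021)⁴ = (1.19001)⁴ = 2.01.

P₂/P₁ ≈ 2.01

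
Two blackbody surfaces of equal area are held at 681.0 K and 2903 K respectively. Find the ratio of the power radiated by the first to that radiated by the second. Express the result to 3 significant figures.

With equal areas, P₁/P₂ = (T₁/T₂)⁴ = (681.0/2903)⁴ = 3.03×10⁻³.

P₁/P₂ ≈ 3.03×10⁻³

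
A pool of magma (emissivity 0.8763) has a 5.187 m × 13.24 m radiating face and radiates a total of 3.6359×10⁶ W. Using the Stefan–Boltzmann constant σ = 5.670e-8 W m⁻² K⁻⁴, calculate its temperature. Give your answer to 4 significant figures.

Area A = 5.187 × 13.24 = 68.6759 m².
P = εσAT⁴ ⇒ T = (P/(εσA))^(1/4) = (3.6359×10⁶/(0.8763×5.670×10⁻⁸×68.6759))^(1/4) = 1016 K.

T ≈ 1016 K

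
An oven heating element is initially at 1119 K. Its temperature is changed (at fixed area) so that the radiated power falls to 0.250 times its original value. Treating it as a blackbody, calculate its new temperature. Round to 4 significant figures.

P ∝ T⁴, so T₂/T₁ = (P₂/P₁)^(1/4) = (0.250)^(1/4) = 0.707107.
T₂ = 1119 × 0.707107 = 791.3 K.

T₂ ≈ 791.3 K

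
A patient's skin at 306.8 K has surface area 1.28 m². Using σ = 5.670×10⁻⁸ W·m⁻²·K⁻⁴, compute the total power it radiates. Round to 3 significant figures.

P ≈ 643 W

Area A = 1.28 m².
P = σAT⁴ = 5.670×10⁻⁸ × 1.28 × (306.8)⁴ = 643 W.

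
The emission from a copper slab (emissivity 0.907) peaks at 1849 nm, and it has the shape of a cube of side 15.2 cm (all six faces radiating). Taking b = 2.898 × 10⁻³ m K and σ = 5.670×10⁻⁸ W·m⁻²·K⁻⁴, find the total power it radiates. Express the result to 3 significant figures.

P ≈ 4.30×10⁴ W

Wien's law: T = b/λ_max = 2.898×10⁻³/1.849×10⁻⁶ = 1567.33 K.
Area A = 6s² = 6×(0.152 m)² = 0.138624 m².
Then P = εσAT⁴ = 0.907×5.670×10⁻⁸×0.138624×(1567.33)⁴ = 4.30×10⁴ W.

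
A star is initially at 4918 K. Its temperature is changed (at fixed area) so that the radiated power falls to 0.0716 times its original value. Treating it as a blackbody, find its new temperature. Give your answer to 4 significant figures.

P ∝ T⁴, so T₂/T₁ = (P₂/P₁)^(1/4) = (0.0716)^(1/4) = 0.517283.
T₂ = 4918 × 0.517283 = 2544 K.

T₂ ≈ 2544 K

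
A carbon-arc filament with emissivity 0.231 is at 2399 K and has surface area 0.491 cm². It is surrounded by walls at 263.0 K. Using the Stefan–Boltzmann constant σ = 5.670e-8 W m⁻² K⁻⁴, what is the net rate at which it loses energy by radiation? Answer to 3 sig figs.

Net loss ≈ 21.3 W

Area A = 0.491 cm² = 4.91×10⁻⁵ m².
Net radiated power P_net = εσA(T⁴ − T₀⁴) = 0.231×5.670×10⁻⁸×4.91×10⁻⁵×(2399⁴ − 263.0⁴).
T⁴ − T₀⁴ = 3.31223×10¹³ − 4.78435×10⁹ = 3.31175×10¹³ K⁴, so P_net = 21.3 W.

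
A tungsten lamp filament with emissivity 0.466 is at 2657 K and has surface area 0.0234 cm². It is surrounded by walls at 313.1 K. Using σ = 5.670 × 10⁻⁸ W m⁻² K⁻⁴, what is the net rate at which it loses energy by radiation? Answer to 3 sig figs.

Net loss ≈ 3.08 W

Area A = 0.0234 cm² = 2.34×10⁻⁶ m².
Net radiated power P_net = εσA(T⁴ − T₀⁴) = 0.466×5.670×10⁻⁸×2.34×10⁻⁶×(2657⁴ − 313.1⁴).
T⁴ − T₀⁴ = 4.98386×10¹³ − 9.61020×10⁹ = 4.98290×10¹³ K⁴, so P_net = 3.08 W.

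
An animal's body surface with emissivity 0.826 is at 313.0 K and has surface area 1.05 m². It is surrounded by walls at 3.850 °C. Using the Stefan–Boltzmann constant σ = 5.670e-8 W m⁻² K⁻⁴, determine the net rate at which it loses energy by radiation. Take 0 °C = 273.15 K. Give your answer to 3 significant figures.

Net loss ≈ 182 W

Surroundings: T = 3.850 °C + 273.15 = 277.000 K.
Area A = 1.05 m².
Net radiated power P_net = εσA(T⁴ − T₀⁴) = 0.826×5.670×10⁻⁸×1.05×(313.0⁴ − 277.000⁴).
T⁴ − T₀⁴ = 9.59792×10⁹ − 5.88734×10⁹ = 3.71058×10⁹ K⁴, so P_net = 182 W.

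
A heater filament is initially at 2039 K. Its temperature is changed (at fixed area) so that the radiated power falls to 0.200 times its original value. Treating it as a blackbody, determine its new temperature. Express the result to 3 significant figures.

T₂ ≈ 1.36×10³ K

P ∝ T⁴, so T₂/T₁ = (P₂/P₁)^(1/4) = (0.200)^(1/4) = 0.668740.
T₂ = 2039 × 0.668740 = 1.36×10³ K.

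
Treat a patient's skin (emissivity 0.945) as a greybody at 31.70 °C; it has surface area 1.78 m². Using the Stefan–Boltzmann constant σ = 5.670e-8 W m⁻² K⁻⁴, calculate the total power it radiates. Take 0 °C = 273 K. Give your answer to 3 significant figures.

P ≈ 822 W

T = 31.70 °C + 273 = 304.70 K.
Area A = 1.78 m².
P = εσAT⁴ = 0.945 × 5.670×10⁻⁸ × 1.78 × (304.70)⁴ = 822 W.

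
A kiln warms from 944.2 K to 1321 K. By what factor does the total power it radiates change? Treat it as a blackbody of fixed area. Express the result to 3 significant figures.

P ∝ T⁴, so P₂/P₁ = (T₂/T₁)⁴ = (1321/944.2)⁴ = (1.39907)⁴ = 3.83.

P₂/P₁ ≈ 3.83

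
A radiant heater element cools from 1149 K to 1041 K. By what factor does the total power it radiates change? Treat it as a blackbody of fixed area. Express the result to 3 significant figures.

P ∝ T⁴, so P₂/P₁ = (T₂/T₁)⁴ = (1041/1149)⁴ = (0.906005)⁴ = 0.674.

P₂/P₁ ≈ 0.674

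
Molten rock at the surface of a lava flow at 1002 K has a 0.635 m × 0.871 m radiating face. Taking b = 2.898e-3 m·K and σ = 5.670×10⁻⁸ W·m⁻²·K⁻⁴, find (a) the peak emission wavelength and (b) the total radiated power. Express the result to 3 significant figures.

(a) λ_max = b/T = 2.898×10⁻³/1002 = 2.892×10⁻⁶ m = 2.89×10³ nm.
Area A = 0.635 × 0.871 = 0.553085 m².
(b) P = σAT⁴ = 5.670×10⁻⁸×0.553085×(1002)⁴ = 3.16×10⁴ W.

λ_max ≈ 2.89×10³ nm; P ≈ 3.16×10⁴ W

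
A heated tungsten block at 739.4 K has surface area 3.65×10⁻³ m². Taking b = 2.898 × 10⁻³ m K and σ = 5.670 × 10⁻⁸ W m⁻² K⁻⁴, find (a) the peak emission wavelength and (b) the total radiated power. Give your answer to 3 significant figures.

λ_max ≈ 3.92 μm; P ≈ 61.9 W

(a) λ_max = b/T = 2.898×10⁻³/739.4 = 3.919×10⁻⁶ m = 3.92 μm.
Area A = 3.65×10⁻³ m².
(b) P = σAT⁴ = 5.670×10⁻⁸×3.65×10⁻³×(739.4)⁴ = 61.9 W.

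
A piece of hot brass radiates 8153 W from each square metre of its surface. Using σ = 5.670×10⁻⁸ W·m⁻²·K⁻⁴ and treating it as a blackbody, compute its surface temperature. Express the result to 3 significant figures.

I = σT⁴, so T = (I/σ)^(1/4) = (8153/(5.670×10⁻⁸))^(1/4) = 616 K.

T ≈ 616 K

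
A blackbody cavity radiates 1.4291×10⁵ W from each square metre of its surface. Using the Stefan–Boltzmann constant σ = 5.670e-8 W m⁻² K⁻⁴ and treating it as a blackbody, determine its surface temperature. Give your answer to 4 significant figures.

I = σT⁴, so T = (I/σ)^(1/4) = (1.4291×10⁵/(5.670×10⁻⁸))^(1/4) = 1260 K.

T ≈ 1260 K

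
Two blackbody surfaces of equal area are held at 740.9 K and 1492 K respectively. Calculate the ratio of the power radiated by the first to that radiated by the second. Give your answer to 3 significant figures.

With equal areas, P₁/P₂ = (T₁/T₂)⁴ = (740.9/1492)⁴ = 0.0608.

P₁/P₂ ≈ 0.0608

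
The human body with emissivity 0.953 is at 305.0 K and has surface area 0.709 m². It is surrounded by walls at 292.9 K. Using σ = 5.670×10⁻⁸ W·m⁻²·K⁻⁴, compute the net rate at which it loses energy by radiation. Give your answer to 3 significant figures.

Net loss ≈ 49.6 W

Area A = 0.709 m².
Net radiated power P_net = εσA(T⁴ − T₀⁴) = 0.953×5.670×10⁻⁸×0.709×(305.0⁴ − 292.9⁴).
T⁴ − T₀⁴ = 8.65365×10⁹ − 7.35999×10⁹ = 1.29366×10⁹ K⁴, so P_net = 49.6 W.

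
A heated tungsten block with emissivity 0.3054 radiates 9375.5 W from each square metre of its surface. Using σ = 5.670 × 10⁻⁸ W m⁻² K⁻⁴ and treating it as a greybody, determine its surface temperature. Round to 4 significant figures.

I = εσT⁴, so T = (I/εσ)^(1/4) = (9375.5/(0.3054×5.670×10⁻⁸))^(1/4) = 857.8 K.

T ≈ 857.8 K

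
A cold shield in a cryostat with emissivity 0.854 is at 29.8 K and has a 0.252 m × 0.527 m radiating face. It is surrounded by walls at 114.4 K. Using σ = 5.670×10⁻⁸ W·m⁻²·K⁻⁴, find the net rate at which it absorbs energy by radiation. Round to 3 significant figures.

Net gain ≈ 1.10 W

Area A = 0.252 × 0.527 = 0.132804 m².
Net radiated power P_net = εσA(T⁴ − T₀⁴) = 0.854×5.670×10⁻⁸×0.132804×(29.8⁴ − 114.4⁴).
T⁴ − T₀⁴ = 7.88615×10⁵ − 1.71279×10⁸ = -1.70490×10⁸ K⁴, so P_net = -1.10 W — negative, meaning a net gain of 1.10 W.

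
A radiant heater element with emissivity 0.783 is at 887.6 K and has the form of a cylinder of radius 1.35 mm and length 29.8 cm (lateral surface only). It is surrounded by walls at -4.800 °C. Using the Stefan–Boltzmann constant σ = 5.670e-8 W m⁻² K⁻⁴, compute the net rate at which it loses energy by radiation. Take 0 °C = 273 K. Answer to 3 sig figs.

Surroundings: T = -4.800 °C + 273 = 268.200 K.
Lateral area A = 2πrL = 2π×1.35×10⁻³×0.298 = 2.52773×10⁻³ m².
Net radiated power P_net = εσA(T⁴ − T₀⁴) = 0.783×5.670×10⁻⁸×2.52773×10⁻³×(887.6⁴ − 268.200⁴).
T⁴ − T₀⁴ = 6.20682×10¹¹ − 5.17410×10⁹ = 6.15508×10¹¹ K⁴, so P_net = 69.1 W.

Net loss ≈ 69.1 W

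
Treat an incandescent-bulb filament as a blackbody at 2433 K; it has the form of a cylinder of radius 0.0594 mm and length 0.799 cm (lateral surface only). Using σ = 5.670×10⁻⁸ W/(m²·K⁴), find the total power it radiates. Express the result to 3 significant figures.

Lateral area A = 2πrL = 2π×5.94×10⁻⁵×7.99×10⁻³ = 2.98204×10⁻⁶ m².
P = σAT⁴ = 5.670×10⁻⁸ × 2.98204×10⁻⁶ × (2433)⁴ = 5.92 W.

P ≈ 5.92 W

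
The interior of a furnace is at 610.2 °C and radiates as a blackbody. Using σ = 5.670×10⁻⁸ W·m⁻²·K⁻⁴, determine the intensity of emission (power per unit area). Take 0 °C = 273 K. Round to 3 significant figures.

I ≈ 3.45×10⁴ W/m²

T = 610.2 °C + 273 = 883.2 K.
Stefan–Boltzmann: I = σT⁴ = 5.670×10⁻⁸ × (883.2)⁴ = 3.45×10⁴ W/m².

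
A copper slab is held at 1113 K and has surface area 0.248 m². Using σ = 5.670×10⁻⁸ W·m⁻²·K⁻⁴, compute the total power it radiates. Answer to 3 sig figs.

P ≈ 2.16×10⁴ W

Area A = 0.248 m².
P = σAT⁴ = 5.670×10⁻⁸ × 0.248 × (1113)⁴ = 2.16×10⁴ W.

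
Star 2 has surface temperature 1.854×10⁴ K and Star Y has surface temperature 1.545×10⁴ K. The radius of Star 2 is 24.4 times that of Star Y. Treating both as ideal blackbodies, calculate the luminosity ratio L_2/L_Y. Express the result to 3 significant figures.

L ∝ R²T⁴, so L_2/L_Y = (R_2/R_Y)²(T_2/T_Y)⁴ = (24.4)² × (1.854×10⁴/1.545×10⁴)⁴ = 595.36 × 2.07360 = 1.23×10³.

L_2/L_Y ≈ 1.23×10³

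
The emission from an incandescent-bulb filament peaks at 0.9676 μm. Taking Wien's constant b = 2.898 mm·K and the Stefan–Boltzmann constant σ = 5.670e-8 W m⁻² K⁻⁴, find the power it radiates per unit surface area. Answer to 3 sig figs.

Wien's law: T = b/λ_max = 2.898×10⁻³/9.676×10⁻⁷ = 2995.04 K.
Then I = σT⁴ = 5.670×10⁻⁸×(2995.04)⁴ = 4.56×10⁶ W/m².

I ≈ 4.56×10⁶ W/m²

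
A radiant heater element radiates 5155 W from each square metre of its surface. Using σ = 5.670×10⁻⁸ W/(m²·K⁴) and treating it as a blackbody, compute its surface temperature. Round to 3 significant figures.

T ≈ 549 K

I = σT⁴, so T = (I/σ)^(1/4) = (5155/(5.670×10⁻⁸))^(1/4) = 549 K.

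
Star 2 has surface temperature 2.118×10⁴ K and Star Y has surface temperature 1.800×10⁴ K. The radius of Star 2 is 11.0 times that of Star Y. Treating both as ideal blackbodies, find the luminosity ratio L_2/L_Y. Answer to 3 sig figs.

L ∝ R²T⁴, so L_2/L_Y = (R_2/R_Y)²(T_2/T_Y)⁴ = (11.0)² × (2.118×10⁴/1.800×10⁴)⁴ = 121 × 1.91696 = 232.

L_2/L_Y ≈ 232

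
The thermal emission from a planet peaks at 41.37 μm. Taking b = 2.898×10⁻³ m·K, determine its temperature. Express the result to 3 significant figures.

Wien's law gives T = b/λ_max = (2.898×10⁻³ m·K)/(4.137×10⁻⁵ m) = 70.1 K.

T ≈ 70.1 K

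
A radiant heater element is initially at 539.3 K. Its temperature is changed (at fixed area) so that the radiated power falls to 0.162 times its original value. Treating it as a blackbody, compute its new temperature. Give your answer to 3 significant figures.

P ∝ T⁴, so T₂/T₁ = (P₂/P₁)^(1/4) = (0.162)^(1/4) = 0.634423.
T₂ = 539.3 × 0.634423 = 342 K.

T₂ ≈ 342 K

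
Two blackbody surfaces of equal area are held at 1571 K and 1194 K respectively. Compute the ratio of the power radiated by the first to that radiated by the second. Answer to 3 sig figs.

With equal areas, P₁/P₂ = (T₁/T₂)⁴ = (1571/1194)⁴ = 3.00.

P₁/P₂ ≈ 3.00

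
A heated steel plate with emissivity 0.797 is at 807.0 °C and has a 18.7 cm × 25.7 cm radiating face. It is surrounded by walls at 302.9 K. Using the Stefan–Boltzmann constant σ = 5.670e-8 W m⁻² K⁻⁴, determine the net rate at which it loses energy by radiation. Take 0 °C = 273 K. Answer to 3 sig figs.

Net loss ≈ 2.94×10³ W

T = 807.0 °C + 273 = 1080.0 K.
Area A = 0.187 × 0.257 = 0.048059 m².
Net radiated power P_net = εσA(T⁴ − T₀⁴) = 0.797×5.670×10⁻⁸×0.048059×(1080.0⁴ − 302.9⁴).
T⁴ − T₀⁴ = 1.36049×10¹² − 8.41777×10⁹ = 1.35207×10¹² K⁴, so P_net = 2.94×10³ W.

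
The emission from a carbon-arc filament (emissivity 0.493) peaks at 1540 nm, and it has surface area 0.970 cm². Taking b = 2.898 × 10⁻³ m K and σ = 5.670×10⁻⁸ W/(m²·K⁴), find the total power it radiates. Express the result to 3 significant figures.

Wien's law: T = b/λ_max = 2.898×10⁻³/1.540×10⁻⁶ = 1881.82 K.
Area A = 0.970 cm² = 9.70×10⁻⁵ m².
Then P = εσAT⁴ = 0.493×5.670×10⁻⁸×9.70×10⁻⁵×(1881.82)⁴ = 34.0 W.

P ≈ 34.0 W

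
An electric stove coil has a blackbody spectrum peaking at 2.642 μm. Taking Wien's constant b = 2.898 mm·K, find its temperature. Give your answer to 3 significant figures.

T ≈ 1.10×10³ K

Wien's law gives T = b/λ_max = (2.898×10⁻³ m·K)/(2.642×10⁻⁶ m) = 1.10×10³ K.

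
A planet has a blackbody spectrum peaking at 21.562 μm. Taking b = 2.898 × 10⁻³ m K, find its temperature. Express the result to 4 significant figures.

Wien's law gives T = b/λ_max = (2.898×10⁻³ m·K)/(2.1562×10⁻⁵ m) = 134.4 K.

T ≈ 134.4 K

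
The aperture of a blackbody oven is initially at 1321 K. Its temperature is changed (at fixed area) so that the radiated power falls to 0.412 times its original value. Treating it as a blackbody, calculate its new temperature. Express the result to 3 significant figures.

P ∝ T⁴, so T₂/T₁ = (P₂/P₁)^(1/4) = (0.412)^(1/4) = 0.801169.
T₂ = 1321 × 0.801169 = 1.06×10³ K.

T₂ ≈ 1.06×10³ K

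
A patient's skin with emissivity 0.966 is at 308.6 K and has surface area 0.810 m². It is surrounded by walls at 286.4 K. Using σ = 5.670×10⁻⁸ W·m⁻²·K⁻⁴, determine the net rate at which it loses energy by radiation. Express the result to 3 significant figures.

Area A = 0.810 m².
Net radiated power P_net = εσA(T⁴ − T₀⁴) = 0.966×5.670×10⁻⁸×0.810×(308.6⁴ − 286.4⁴).
T⁴ − T₀⁴ = 9.06951×10⁹ − 6.72809×10⁹ = 2.34142×10⁹ K⁴, so P_net = 104 W.

Net loss ≈ 104 W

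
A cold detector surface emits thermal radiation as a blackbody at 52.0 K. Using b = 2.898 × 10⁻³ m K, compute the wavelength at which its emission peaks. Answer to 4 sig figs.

Wien's displacement law: λ_max = b/T = (2.898×10⁻³ m·K)/(52.0 K) = 5.5731×10⁻⁵ m.
That is 55.73 μm, in the infrared range.

λ_max ≈ 55.73 μm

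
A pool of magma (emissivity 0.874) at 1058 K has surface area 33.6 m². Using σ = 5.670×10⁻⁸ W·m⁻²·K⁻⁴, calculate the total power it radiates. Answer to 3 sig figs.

P ≈ 2.09×10⁶ W

Area A = 33.6 m².
P = εσAT⁴ = 0.874 × 5.670×10⁻⁸ × 33.6 × (1058)⁴ = 2.09×10⁶ W.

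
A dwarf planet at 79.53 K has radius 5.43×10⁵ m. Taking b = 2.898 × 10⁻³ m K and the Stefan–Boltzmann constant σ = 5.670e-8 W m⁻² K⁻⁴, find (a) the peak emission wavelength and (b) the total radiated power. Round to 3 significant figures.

(a) λ_max = b/T = 2.898×10⁻³/79.53 = 3.644×10⁻⁵ m = 36.4 μm.
Surface area A = 4πR² = 4π(5.43×10⁵ m)² = 3.70518×10¹² m².
(b) P = σAT⁴ = 5.670×10⁻⁸×3.70518×10¹²×(79.53)⁴ = 8.40×10¹² W.

λ_max ≈ 36.4 μm; P ≈ 8.40×10¹² W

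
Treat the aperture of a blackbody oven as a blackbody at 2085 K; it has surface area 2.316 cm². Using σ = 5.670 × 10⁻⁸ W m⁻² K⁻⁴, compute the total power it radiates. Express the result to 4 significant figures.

Area A = 2.316 cm² = 2.316×10⁻⁴ m².
P = σAT⁴ = 5.670×10⁻⁸ × 2.316×10⁻⁴ × (2085)⁴ = 248.2 W.

P ≈ 248.2 W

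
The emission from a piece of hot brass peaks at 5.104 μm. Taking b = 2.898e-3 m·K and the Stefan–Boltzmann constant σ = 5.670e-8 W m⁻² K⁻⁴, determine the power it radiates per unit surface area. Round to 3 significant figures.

I ≈ 5.89×10³ W/m²

Wien's law: T = b/λ_max = 2.898×10⁻³/5.104×10⁻⁶ = 567.790 K.
Then I = σT⁴ = 5.670×10⁻⁸×(567.790)⁴ = 5.89×10³ W/m².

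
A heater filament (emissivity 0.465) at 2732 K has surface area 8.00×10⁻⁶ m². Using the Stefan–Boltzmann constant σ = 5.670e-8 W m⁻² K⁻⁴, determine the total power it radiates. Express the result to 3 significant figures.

P ≈ 11.8 W

Area A = 8.00×10⁻⁶ m².
P = εσAT⁴ = 0.465 × 5.670×10⁻⁸ × 8.00×10⁻⁶ × (2732)⁴ = 11.8 W.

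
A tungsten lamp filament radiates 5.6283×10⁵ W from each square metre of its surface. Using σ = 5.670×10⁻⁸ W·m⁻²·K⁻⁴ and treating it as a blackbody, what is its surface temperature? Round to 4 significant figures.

I = σT⁴, so T = (I/σ)^(1/4) = (5.6283×10⁵/(5.670×10⁻⁸))^(1/4) = 1775 K.

T ≈ 1775 K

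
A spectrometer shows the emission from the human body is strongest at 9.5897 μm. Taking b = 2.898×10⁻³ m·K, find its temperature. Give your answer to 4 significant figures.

T ≈ 302.2 K

Wien's law gives T = b/λ_max = (2.898×10⁻³ m·K)/(9.5897×10⁻⁶ m) = 302.2 K.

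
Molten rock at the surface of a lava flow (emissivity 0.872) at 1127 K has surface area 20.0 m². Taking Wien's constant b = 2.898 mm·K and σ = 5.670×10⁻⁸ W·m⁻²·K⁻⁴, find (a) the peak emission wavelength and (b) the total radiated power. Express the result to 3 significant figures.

(a) λ_max = b/T = 2.898×10⁻³/1127 = 2.571×10⁻⁶ m = 2.57 μm.
Area A = 20.0 m².
(b) P = εσAT⁴ = 0.872×5.670×10⁻⁸×20.0×(1127)⁴ = 1.60×10⁶ W.

λ_max ≈ 2.57 μm; P ≈ 1.60×10⁶ W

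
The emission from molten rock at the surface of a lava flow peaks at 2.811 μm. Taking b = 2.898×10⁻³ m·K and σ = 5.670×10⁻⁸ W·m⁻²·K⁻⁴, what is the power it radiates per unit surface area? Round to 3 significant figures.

I ≈ 6.41×10⁴ W/m²

Wien's law: T = b/λ_max = 2.898×10⁻³/2.811×10⁻⁶ = 1030.95 K.
Then I = σT⁴ = 5.670×10⁻⁸×(1030.95)⁴ = 6.41×10⁴ W/m².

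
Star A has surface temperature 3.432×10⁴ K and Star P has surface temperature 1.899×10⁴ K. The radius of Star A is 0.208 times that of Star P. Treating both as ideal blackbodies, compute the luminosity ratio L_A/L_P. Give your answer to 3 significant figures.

L_A/L_P ≈ 0.462

L ∝ R²T⁴, so L_A/L_P = (R_A/R_P)²(T_A/T_P)⁴ = (0.208)² × (3.432×10⁴/1.899×10⁴)⁴ = 0.043264 × 10.6682 = 0.462.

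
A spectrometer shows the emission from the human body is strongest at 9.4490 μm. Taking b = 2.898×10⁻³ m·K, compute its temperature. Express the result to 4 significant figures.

Wien's law gives T = b/λ_max = (2.898×10⁻³ m·K)/(9.4490×10⁻⁶ m) = 306.7 K.

T ≈ 306.7 K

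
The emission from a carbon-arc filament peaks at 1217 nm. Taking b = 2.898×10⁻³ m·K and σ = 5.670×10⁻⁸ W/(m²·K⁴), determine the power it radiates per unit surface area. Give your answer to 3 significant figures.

I ≈ 1.82×10⁶ W/m²

Wien's law: T = b/λ_max = 2.898×10⁻³/1.217×10⁻⁶ = 2381.27 K.
Then I = σT⁴ = 5.670×10⁻⁸×(2381.27)⁴ = 1.82×10⁶ W/m².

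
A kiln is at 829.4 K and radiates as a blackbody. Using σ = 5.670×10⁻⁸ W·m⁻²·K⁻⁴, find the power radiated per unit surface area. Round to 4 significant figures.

Stefan–Boltzmann: I = σT⁴ = 5.670×10⁻⁸ × (829.4)⁴ = 2.683×10⁴ W/m².

I ≈ 2.683×10⁴ W/m²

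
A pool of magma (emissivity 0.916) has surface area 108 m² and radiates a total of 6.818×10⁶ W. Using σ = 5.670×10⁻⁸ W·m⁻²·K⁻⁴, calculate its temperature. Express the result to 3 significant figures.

Area A = 108 m².
P = εσAT⁴ ⇒ T = (P/(εσA))^(1/4) = (6.818×10⁶/(0.916×5.670×10⁻⁸×108))^(1/4) = 1.05×10³ K.

T ≈ 1.05×10³ K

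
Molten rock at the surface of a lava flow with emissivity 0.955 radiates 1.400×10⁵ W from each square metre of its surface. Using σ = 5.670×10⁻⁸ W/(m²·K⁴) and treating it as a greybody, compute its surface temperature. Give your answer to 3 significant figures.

I = εσT⁴, so T = (I/εσ)^(1/4) = (1.400×10⁵/(0.955×5.670×10⁻⁸))^(1/4) = 1.27×10³ K.

T ≈ 1.27×10³ K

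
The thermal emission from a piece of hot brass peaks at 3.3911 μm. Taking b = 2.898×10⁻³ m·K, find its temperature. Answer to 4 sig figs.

Wien's law gives T = b/λ_max = (2.898×10⁻³ m·K)/(3.3911×10⁻⁶ m) = 854.6 K.

T ≈ 854.6 K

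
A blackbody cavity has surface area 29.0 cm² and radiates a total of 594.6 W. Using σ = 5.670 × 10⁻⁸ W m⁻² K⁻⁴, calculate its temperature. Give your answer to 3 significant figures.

T ≈ 1.38×10³ K

Area A = 29.0 cm² = 2.90×10⁻³ m².
P = σAT⁴ ⇒ T = (P/(σA))^(1/4) = (594.6/(5.670×10⁻⁸×2.90×10⁻³))^(1/4) = 1.38×10³ K.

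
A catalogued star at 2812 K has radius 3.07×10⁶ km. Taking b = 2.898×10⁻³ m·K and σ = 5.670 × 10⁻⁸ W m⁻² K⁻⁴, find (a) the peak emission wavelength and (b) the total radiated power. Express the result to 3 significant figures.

λ_max ≈ 1.03 μm; P ≈ 4.20×10²⁶ W

(a) λ_max = b/T = 2.898×10⁻³/2812 = 1.031×10⁻⁶ m = 1.03 μm.
Surface area A = 4πR² = 4π(3.07×10⁹ m)² = 1.18437×10²⁰ m².
(b) P = σAT⁴ = 5.670×10⁻⁸×1.18437×10²⁰×(2812)⁴ = 4.20×10²⁶ W.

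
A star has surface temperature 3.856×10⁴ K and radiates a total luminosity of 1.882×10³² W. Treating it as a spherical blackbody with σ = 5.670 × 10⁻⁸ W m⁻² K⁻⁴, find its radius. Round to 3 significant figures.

R ≈ 1.09×10¹⁰ m

L = 4πR²σT⁴ ⇒ R = √(L/(4πσT⁴)).
σT⁴ = 1.25352×10¹¹ W/m², so R = √(1.882×10³²/(4π×1.25352×10¹¹)) = 1.09×10¹⁰ m.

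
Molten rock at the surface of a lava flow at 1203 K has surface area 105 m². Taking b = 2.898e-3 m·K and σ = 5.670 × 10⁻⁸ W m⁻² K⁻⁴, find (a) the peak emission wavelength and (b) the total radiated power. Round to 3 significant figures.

(a) λ_max = b/T = 2.898×10⁻³/1203 = 2.409×10⁻⁶ m = 2.41×10³ nm.
Area A = 105 m².
(b) P = σAT⁴ = 5.670×10⁻⁸×105×(1203)⁴ = 1.25×10⁷ W.

λ_max ≈ 2.41×10³ nm; P ≈ 1.25×10⁷ W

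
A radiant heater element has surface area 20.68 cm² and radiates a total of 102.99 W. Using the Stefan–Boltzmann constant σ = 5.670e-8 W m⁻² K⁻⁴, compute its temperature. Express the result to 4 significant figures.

Area A = 20.68 cm² = 2.068×10⁻³ m².
P = σAT⁴ ⇒ T = (P/(σA))^(1/4) = (102.99/(5.670×10⁻⁸×2.068×10⁻³))^(1/4) = 968.1 K.

T ≈ 968.1 K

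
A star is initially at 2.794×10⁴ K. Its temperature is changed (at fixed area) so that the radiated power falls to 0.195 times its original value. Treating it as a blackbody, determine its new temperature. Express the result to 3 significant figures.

P ∝ T⁴, so T₂/T₁ = (P₂/P₁)^(1/4) = (0.195)^(1/4) = 0.664521.
T₂ = 2.794×10⁴ × 0.664521 = 1.86×10⁴ K.

T₂ ≈ 1.86×10⁴ K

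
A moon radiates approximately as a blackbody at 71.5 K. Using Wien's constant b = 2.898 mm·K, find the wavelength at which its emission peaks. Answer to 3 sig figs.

λ_max ≈ 40.5 μm

Wien's displacement law: λ_max = b/T = (2.898×10⁻³ m·K)/(71.5 K) = 4.053×10⁻⁵ m.
That is 40.5 μm, in the infrared range.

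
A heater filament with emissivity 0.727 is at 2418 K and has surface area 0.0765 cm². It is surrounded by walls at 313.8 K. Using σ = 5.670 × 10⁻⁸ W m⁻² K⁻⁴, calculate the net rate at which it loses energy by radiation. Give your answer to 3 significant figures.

Net loss ≈ 10.8 W

Area A = 0.0765 cm² = 7.65×10⁻⁶ m².
Net radiated power P_net = εσA(T⁴ − T₀⁴) = 0.727×5.670×10⁻⁸×7.65×10⁻⁶×(2418⁴ − 313.8⁴).
T⁴ − T₀⁴ = 3.41842×10¹³ − 9.69643×10⁹ = 3.41745×10¹³ K⁴, so P_net = 10.8 W.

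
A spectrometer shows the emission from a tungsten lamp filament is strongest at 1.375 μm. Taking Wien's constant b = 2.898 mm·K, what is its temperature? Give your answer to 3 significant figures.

Wien's law gives T = b/λ_max = (2.898×10⁻³ m·K)/(1.375×10⁻⁶ m) = 2.11×10³ K.

T ≈ 2.11×10³ K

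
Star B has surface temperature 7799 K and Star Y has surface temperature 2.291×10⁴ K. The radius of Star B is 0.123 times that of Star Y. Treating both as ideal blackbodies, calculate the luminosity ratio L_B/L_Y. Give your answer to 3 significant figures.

L_B/L_Y ≈ 2.03×10⁻⁴

L ∝ R²T⁴, so L_B/L_Y = (R_B/R_Y)²(T_B/T_Y)⁴ = (0.123)² × (7799/2.291×10⁴)⁴ = 0.015129 × 0.0134294 = 2.03×10⁻⁴.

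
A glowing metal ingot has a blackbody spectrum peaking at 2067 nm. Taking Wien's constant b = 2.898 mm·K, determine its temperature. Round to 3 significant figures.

T ≈ 1.40×10³ K

Wien's law gives T = b/λ_max = (2.898×10⁻³ m·K)/(2.067×10⁻⁶ m) = 1.40×10³ K.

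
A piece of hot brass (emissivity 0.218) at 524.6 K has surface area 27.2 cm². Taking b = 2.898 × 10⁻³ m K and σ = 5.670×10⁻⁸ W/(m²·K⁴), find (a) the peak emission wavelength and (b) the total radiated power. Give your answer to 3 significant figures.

(a) λ_max = b/T = 2.898×10⁻³/524.6 = 5.524×10⁻⁶ m = 5.52 μm.
Area A = 27.2 cm² = 2.72×10⁻³ m².
(b) P = εσAT⁴ = 0.218×5.670×10⁻⁸×2.72×10⁻³×(524.6)⁴ = 2.55 W.

λ_max ≈ 5.52 μm; P ≈ 2.55 W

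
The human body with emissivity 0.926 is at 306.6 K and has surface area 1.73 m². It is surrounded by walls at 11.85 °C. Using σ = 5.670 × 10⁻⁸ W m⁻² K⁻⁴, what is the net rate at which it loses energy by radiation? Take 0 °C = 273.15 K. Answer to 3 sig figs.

Net loss ≈ 203 W

Surroundings: T = 11.85 °C + 273.15 = 285.00 K.
Area A = 1.73 m².
Net radiated power P_net = εσA(T⁴ − T₀⁴) = 0.926×5.670×10⁻⁸×1.73×(306.6⁴ − 285.00⁴).
T⁴ − T₀⁴ = 8.83667×10⁹ − 6.59750×10⁹ = 2.23917×10⁹ K⁴, so P_net = 203 W.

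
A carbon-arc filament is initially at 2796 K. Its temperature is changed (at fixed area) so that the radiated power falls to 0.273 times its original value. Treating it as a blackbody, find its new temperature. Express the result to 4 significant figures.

T₂ ≈ 2021 K

P ∝ T⁴, so T₂/T₁ = (P₂/P₁)^(1/4) = (0.273)^(1/4) = 0.722837.
T₂ = 2796 × 0.722837 = 2021 K.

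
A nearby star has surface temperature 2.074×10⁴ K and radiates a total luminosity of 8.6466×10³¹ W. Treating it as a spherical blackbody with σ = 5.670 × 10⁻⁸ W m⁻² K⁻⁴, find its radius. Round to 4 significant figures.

L = 4πR²σT⁴ ⇒ R = √(L/(4πσT⁴)).
σT⁴ = 1.04910×10¹⁰ W/m², so R = √(8.6466×10³¹/(4π×1.04910×10¹⁰)) = 2.561×10¹⁰ m.

R ≈ 2.561×10¹⁰ m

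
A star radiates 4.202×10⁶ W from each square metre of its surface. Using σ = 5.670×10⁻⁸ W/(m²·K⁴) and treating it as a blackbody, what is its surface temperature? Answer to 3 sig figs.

T ≈ 2.93×10³ K

I = σT⁴, so T = (I/σ)^(1/4) = (4.202×10⁶/(5.670×10⁻⁸))^(1/4) = 2.93×10³ K.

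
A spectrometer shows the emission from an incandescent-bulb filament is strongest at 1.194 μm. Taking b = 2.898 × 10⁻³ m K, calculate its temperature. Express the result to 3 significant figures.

T ≈ 2.43×10³ K

Wien's law gives T = b/λ_max = (2.898×10⁻³ m·K)/(1.194×10⁻⁶ m) = 2.43×10³ K.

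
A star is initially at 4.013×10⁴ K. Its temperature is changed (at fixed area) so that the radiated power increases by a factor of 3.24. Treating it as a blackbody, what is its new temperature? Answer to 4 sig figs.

P ∝ T⁴, so T₂/T₁ = (P₂/P₁)^(1/4) = (3.24)^(1/4) = 1.34164.
T₂ = 4.013×10⁴ × 1.34164 = 5.384×10⁴ K.

T₂ ≈ 5.384×10⁴ K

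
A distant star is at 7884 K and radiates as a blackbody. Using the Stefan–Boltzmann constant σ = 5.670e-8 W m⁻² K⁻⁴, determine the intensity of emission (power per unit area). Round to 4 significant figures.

I ≈ 2.191×10⁸ W/m²

Stefan–Boltzmann: I = σT⁴ = 5.670×10⁻⁸ × (7884)⁴ = 2.191×10⁸ W/m².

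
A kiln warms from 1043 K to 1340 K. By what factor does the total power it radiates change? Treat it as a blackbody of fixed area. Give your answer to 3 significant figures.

P ∝ T⁴, so P₂/P₁ = (T₂/T₁)⁴ = (1340/1043)⁴ = (1.28476)⁴ = 2.72.

P₂/P₁ ≈ 2.72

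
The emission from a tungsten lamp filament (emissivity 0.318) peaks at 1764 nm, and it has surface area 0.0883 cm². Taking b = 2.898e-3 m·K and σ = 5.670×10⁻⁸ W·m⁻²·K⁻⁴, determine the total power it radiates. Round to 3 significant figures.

Wien's law: T = b/λ_max = 2.898×10⁻³/1.764×10⁻⁶ = 1642.86 K.
Area A = 0.0883 cm² = 8.83×10⁻⁶ m².
Then P = εσAT⁴ = 0.318×5.670×10⁻⁸×8.83×10⁻⁶×(1642.86)⁴ = 1.16 W.

P ≈ 1.16 W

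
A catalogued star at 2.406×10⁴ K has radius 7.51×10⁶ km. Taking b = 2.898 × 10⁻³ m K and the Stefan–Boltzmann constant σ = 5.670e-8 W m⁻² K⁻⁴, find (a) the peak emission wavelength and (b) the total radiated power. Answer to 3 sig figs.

λ_max ≈ 120 nm; P ≈ 1.35×10³¹ W

(a) λ_max = b/T = 2.898×10⁻³/2.406×10⁴ = 1.204×10⁻⁷ m = 120 nm.
Surface area A = 4πR² = 4π(7.51×10⁹ m)² = 7.08745×10²⁰ m².
(b) P = σAT⁴ = 5.670×10⁻⁸×7.08745×10²⁰×(2.406×10⁴)⁴ = 1.35×10³¹ W.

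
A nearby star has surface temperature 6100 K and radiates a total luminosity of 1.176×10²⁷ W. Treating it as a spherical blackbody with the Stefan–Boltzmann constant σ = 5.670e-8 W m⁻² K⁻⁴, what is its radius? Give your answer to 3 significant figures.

L = 4πR²σT⁴ ⇒ R = √(L/(4πσT⁴)).
σT⁴ = 7.85059×10⁷ W/m², so R = √(1.176×10²⁷/(4π×7.85059×10⁷)) = 1.09×10⁹ m.

R ≈ 1.09×10⁹ m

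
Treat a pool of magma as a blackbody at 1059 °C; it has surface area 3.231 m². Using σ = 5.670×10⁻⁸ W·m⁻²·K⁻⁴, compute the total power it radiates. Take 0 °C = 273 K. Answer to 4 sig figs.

T = 1059 °C + 273 = 1332 K.
Area A = 3.231 m².
P = σAT⁴ = 5.670×10⁻⁸ × 3.231 × (1332)⁴ = 5.767×10⁵ W.

P ≈ 5.767×10⁵ W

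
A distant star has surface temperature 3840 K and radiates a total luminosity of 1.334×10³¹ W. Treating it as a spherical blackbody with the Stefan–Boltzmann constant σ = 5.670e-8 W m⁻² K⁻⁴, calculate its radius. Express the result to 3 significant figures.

R ≈ 2.93×10¹¹ m

L = 4πR²σT⁴ ⇒ R = √(L/(4πσT⁴)).
σT⁴ = 1.23284×10⁷ W/m², so R = √(1.334×10³¹/(4π×1.23284×10⁷)) = 2.93×10¹¹ m.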